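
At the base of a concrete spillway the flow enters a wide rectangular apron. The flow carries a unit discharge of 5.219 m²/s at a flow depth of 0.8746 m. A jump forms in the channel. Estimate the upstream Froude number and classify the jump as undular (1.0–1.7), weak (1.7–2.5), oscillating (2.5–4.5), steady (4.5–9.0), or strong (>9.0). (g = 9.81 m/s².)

V₁ = q/y₁ = 5.219/0.8746 = 5.967 m/s. Fr₁ = V₁/√(g·y₁) = 5.967/√(9.81×0.8746) = 2.037.
Fr₁ = 2.037 lies in the weak range.

Fr₁ = 2.037; weak jump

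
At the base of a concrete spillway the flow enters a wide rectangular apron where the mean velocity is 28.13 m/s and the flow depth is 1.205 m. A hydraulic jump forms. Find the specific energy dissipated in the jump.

Fr₁ = V₁/√(g·y₁) = 28.13/√(9.81×1.205) = 8.182.
Bélanger equation: y₂/y₁ = ½[√(1 + 8Fr₁²) − 1] = ½[√536.52 − 1] = 11.08.
y₂ = 11.08 × 1.205 = 13.35 m.
Head loss: ΔE = (y₂ − y₁)³/(4y₁y₂) = (13.35 − 1.205)³/(4×1.205×13.35) = 1793/64.36 = 27.85 m.

ΔE = 27.85 m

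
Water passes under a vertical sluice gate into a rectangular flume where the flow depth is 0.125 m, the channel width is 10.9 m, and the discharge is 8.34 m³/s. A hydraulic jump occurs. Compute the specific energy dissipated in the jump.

ΔE = 1.08 m

q = Q/b = 8.34/10.9 = 0.765 m²/s; V₁ = q/y₁ = 6.12 m/s. Fr₁ = V₁/√(g·y₁) = 5.53.
Bélanger equation: y₂/y₁ = ½[√(1 + 8Fr₁²) − 1] = ½[√245.4 − 1] = 7.33.
y₂ = 7.33 × 0.125 = 0.917 m.
Head loss: ΔE = (y₂ − y₁)³/(4y₁y₂) = (0.917 − 0.125)³/(4×0.125×0.917) = 0.496/0.458 = 1.08 m.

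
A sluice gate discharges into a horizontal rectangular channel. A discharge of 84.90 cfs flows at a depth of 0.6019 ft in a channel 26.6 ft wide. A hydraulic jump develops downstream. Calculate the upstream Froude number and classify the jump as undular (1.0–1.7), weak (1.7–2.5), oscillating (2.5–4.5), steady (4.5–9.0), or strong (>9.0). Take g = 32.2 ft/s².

q = Q/b = 84.90/26.6 = 3.192 ft²/s; V₁ = q/y₁ = 5.303 ft/s. Fr₁ = V₁/√(g·y₁) = 1.205.
Fr₁ = 1.205 lies in the undular range.

Fr₁ = 1.205; undular jump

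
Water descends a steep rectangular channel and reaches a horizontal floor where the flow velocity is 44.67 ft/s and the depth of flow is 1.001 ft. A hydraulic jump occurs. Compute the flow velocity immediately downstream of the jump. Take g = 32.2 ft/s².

V₂ = 4.199 ft/s

Fr₁ = V₁/√(g·y₁) = 44.67/√(32.2×1.001) = 7.868.
Sequent-depth ratio: y₂/y₁ = ½[√(1 + 8Fr₁²) − 1] = ½[√496.26 − 1] = 10.64.
y₂ = 10.64 × 1.001 = 10.65 ft.
q = V₁·y₁ = 44.67 × 1.001 = 44.71 ft²/s.
V₂ = q/y₂ = 44.71/10.65 = 4.199 ft/s.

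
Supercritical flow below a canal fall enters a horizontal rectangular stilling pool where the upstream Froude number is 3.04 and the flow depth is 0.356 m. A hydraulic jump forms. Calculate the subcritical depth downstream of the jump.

Fr₁ = 3.04 (given).
Conjugate-depth relation: y₂/y₁ = ½[√(1 + 8Fr₁²) − 1] = ½[√74.93 − 1] = 3.83.
y₂ = 3.83 × 0.356 = 1.36 m.

y₂ = 1.36 m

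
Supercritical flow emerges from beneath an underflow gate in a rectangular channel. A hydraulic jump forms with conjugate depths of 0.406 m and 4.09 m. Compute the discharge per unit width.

q = 6.05 m²/s

For a rectangular channel the momentum equation gives q² = ½·g·y₁·y₂·(y₁ + y₂) = ½×9.81×0.406×4.09×4.50 = 36.6.
q = √36.6 = 6.05 m²/s.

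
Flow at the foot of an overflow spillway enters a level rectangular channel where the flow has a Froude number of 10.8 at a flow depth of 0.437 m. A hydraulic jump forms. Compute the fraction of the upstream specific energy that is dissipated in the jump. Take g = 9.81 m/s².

Fr₁ = 10.8 (given).
By Bélanger, y₂/y₁ = ½[√(1 + 8Fr₁²) − 1] = ½[√934.1 − 1] = 14.8.
y₂ = 14.8 × 0.437 = 6.46 m.
E₁ = y₁(1 + Fr₁²/2) = 0.437×(1 + 10.8²/2) = 25.9 m. ΔE = (y₂ − y₁)³/(4y₁y₂) = 19.3 m. ΔE/E₁ = 19.3/25.9 = 0.746.

ΔE/E₁ = 0.746 (74.6%)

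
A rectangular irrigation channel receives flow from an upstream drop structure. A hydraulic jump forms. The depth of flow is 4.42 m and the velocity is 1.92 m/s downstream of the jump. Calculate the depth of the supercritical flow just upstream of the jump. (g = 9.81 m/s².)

y₁ = 0.655 m

Fr₂ = V₂/√(g·y₂) = 1.92/√(9.81×4.42) = 0.292.
From the momentum equation (using Fr₂), y₁/y₂ = ½[√(1 + 8Fr₂²) − 1] = ½[√1.680 − 1] = 0.148.
y₁ = 0.148 × 4.42 = 0.655 m.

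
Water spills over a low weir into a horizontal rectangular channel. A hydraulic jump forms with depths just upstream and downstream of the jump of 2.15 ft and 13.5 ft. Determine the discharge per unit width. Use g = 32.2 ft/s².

q = 85.5 ft²/s

For a rectangular channel the momentum equation gives q² = ½·g·y₁·y₂·(y₁ + y₂) = ½×32.2×2.15×13.5×15.7 = 7313.
q = √7313 = 85.5 ft²/s.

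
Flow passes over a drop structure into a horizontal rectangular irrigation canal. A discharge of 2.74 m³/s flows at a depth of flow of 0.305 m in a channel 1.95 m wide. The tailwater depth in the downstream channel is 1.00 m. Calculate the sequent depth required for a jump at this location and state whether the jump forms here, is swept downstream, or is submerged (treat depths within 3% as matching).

y₂ = 1.01 m; the jump forms here

q = Q/b = 2.74/1.95 = 1.41 m²/s; V₁ = q/y₁ = 4.61 m/s. Fr₁ = V₁/√(g·y₁) = 2.66.
Bélanger equation: y₂/y₁ = ½[√(1 + 8Fr₁²) − 1] = ½[√57.75 − 1] = 3.30.
y₂ = 3.30 × 0.305 = 1.01 m.
Tailwater y_tw = 1.00 m: y_tw ≈ y₂, so the jump forms here.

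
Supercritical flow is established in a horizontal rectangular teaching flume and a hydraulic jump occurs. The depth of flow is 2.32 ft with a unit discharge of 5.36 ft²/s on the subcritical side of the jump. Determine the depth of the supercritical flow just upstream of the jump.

y₁ = 0.294 ft

V₂ = q/y₂ = 5.36/2.32 = 2.31 ft/s; Fr₂ = V₂/√(g·y₂) = 0.267.
The Bélanger relation is symmetric: y₁/y₂ = ½[√(1 + 8Fr₂²) − 1] = ½[√1.572 − 1] = 0.127.
y₁ = 0.127 × 2.32 = 0.294 ft.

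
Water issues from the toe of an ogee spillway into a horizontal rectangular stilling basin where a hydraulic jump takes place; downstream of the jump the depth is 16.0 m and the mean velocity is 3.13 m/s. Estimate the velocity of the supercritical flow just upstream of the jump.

V₁ = 27.9 m/s

Fr₂ = V₂/√(g·y₂) = 3.13/√(9.81×16.0) = 0.250.
From the momentum equation (using Fr₂), y₁/y₂ = ½[√(1 + 8Fr₂²) − 1] = ½[√1.499 − 1] = 0.112.
y₁ = 0.112 × 16.0 = 1.80 m.
V₁ = q/y₁ = 50.1/1.80 = 27.9 m/s.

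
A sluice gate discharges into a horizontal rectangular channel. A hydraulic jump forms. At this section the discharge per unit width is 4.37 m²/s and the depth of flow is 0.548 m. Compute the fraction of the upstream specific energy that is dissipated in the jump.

V₁ = q/y₁ = 4.37/0.548 = 7.97 m/s. Fr₁ = V₁/√(g·y₁) = 7.97/√(9.81×0.548) = 3.44.
Sequent-depth ratio: y₂/y₁ = ½[√(1 + 8Fr₁²) − 1] = ½[√95.63 − 1] = 4.39.
y₂ = 4.39 × 0.548 = 2.41 m.
E₁ = y₁ + V₁²/2g = 3.79 m. ΔE = (y₂ − y₁)³/(4y₁y₂) = 1.22 m. ΔE/E₁ = 1.22/3.79 = 0.321.

ΔE/E₁ = 0.321 (32.1%)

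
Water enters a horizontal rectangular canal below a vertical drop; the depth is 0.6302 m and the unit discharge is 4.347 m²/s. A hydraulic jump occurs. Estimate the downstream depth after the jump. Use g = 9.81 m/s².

y₂ = 2.177 m

V₁ = q/y₁ = 4.347/0.6302 = 6.898 m/s. Fr₁ = V₁/√(g·y₁) = 6.898/√(9.81×0.6302) = 2.774.
By Bélanger, y₂/y₁ = ½[√(1 + 8Fr₁²) − 1] = ½[√62.569 − 1] = 3.455.
y₂ = 3.455 × 0.6302 = 2.177 m.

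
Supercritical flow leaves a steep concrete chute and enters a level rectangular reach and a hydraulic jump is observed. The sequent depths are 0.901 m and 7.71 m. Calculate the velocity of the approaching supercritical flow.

V₁ = 19.0 m/s

For a rectangular channel the momentum equation gives q² = ½·g·y₁·y₂·(y₁ + y₂) = ½×9.81×0.901×7.71×8.61 = 293.
q = √293 = 17.1 m²/s.
V₁ = q/y₁ = 17.1/0.901 = 19.0 m/s.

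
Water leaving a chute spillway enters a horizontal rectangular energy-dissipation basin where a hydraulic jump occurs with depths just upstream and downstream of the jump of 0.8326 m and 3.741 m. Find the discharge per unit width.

q = 8.359 m²/s

For a rectangular channel the momentum equation gives q² = ½·g·y₁·y₂·(y₁ + y₂) = ½×9.81×0.8326×3.741×4.574 = 69.87.
q = √69.87 = 8.359 m²/s.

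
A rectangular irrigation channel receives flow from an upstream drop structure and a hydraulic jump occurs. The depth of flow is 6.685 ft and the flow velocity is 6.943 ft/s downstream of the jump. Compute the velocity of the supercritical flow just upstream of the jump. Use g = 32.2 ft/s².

V₁ = 20.70 ft/s

Fr₂ = V₂/√(g·y₂) = 6.943/√(32.2×6.685) = 0.4732.
Since the conjugate-depth ratio holds either way, y₁/y₂ = ½[√(1 + 8Fr₂²) − 1] = ½[√2.7915 − 1] = 0.3354.
y₁ = 0.3354 × 6.685 = 2.242 ft.
V₁ = q/y₁ = 46.41/2.242 = 20.70 ft/s.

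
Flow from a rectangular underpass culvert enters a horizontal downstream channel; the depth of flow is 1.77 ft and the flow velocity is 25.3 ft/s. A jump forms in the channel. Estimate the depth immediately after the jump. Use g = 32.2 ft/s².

y₂ = 7.55 ft

Fr₁ = V₁/√(g·y₁) = 25.3/√(32.2×1.77) = 3.35.
From the momentum equation for a rectangular channel, y₂/y₁ = ½[√(1 + 8Fr₁²) − 1] = ½[√90.85 − 1] = 4.27.
y₂ = 4.27 × 1.77 = 7.55 ft.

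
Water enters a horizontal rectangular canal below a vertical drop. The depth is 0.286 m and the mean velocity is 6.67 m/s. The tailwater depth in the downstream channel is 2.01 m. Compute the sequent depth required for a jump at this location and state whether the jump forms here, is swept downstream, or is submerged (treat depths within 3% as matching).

Fr₁ = V₁/√(g·y₁) = 6.67/√(9.81×0.286) = 3.98.
Sequent-depth ratio: y₂/y₁ = ½[√(1 + 8Fr₁²) − 1] = ½[√127.9 − 1] = 5.15.
y₂ = 5.15 × 0.286 = 1.47 m.
Tailwater y_tw = 2.01 m: y_tw > y₂, so the jump is submerged.

y₂ = 1.47 m; the jump is submerged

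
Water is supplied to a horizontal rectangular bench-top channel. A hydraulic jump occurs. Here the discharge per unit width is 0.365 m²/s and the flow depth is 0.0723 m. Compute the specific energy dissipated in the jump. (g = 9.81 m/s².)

V₁ = q/y₁ = 0.365/0.0723 = 5.05 m/s. Fr₁ = V₁/√(g·y₁) = 5.05/√(9.81×0.0723) = 5.99.
Bélanger equation: y₂/y₁ = ½[√(1 + 8Fr₁²) − 1] = ½[√288.5 − 1] = 7.99.
y₂ = 7.99 × 0.0723 = 0.578 m.
V₂ = q/y₂ = 0.365/0.578 = 0.632 m/s. E₁ = y₁ + V₁²/2g = 1.37 m; E₂ = y₂ + V₂²/2g = 0.598 m. ΔE = E₁ − E₂ = 0.773 m.

ΔE = 0.773 m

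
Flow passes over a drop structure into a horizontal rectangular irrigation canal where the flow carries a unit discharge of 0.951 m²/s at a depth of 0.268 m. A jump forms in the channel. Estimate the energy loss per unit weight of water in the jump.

V₁ = q/y₁ = 0.951/0.268 = 3.55 m/s. Fr₁ = V₁/√(g·y₁) = 3.55/√(9.81×0.268) = 2.19.
Sequent-depth ratio: y₂/y₁ = ½[√(1 + 8Fr₁²) − 1] = ½[√39.32 − 1] = 2.64.
y₂ = 2.64 × 0.268 = 0.706 m.
Head loss: ΔE = (y₂ − y₁)³/(4y₁y₂) = (0.706 − 0.268)³/(4×0.268×0.706) = 0.0841/0.757 = 0.111 m.

ΔE = 0.111 m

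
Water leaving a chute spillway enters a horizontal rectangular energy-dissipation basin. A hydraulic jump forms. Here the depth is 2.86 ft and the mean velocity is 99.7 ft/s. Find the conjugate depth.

y₂ = 40.6 ft

Fr₁ = V₁/√(g·y₁) = 99.7/√(32.2×2.86) = 10.4.
Bélanger equation: y₂/y₁ = ½[√(1 + 8Fr₁²) − 1] = ½[√864.5 − 1] = 14.2.
y₂ = 14.2 × 2.86 = 40.6 ft.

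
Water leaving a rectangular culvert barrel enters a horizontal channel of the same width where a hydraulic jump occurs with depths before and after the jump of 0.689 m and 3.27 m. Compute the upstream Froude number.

Fr₁ = 3.69

For a rectangular channel the momentum equation gives q² = ½·g·y₁·y₂·(y₁ + y₂) = ½×9.81×0.689×3.27×3.96 = 43.8.
q = √43.8 = 6.61 m²/s.
V₁ = q/y₁ = 9.60 m/s; Fr₁ = V₁/√(g·y₁) = 3.69.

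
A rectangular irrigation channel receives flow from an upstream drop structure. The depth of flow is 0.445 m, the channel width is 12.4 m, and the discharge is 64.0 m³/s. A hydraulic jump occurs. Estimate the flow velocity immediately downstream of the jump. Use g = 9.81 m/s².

q = Q/b = 64.0/12.4 = 5.16 m²/s; V₁ = q/y₁ = 11.6 m/s. Fr₁ = V₁/√(g·y₁) = 5.55.
Conjugate-depth relation: y₂/y₁ = ½[√(1 + 8Fr₁²) − 1] = ½[√247.5 − 1] = 7.37.
y₂ = 7.37 × 0.445 = 3.28 m.
V₂ = q/y₂ = 5.16/3.28 = 1.57 m/s.

V₂ = 1.57 m/s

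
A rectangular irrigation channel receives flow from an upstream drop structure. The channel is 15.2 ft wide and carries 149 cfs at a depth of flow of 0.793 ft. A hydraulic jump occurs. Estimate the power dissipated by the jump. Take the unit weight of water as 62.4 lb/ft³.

q = Q/b = 149/15.2 = 9.80 ft²/s; V₁ = q/y₁ = 12.4 ft/s. Fr₁ = V₁/√(g·y₁) = 2.45.
By Bélanger, y₂/y₁ = ½[√(1 + 8Fr₁²) − 1] = ½[√48.87 − 1] = 3.00.
y₂ = 3.00 × 0.793 = 2.38 ft.
V₂ = q/y₂ = 9.80/2.38 = 4.13 ft/s. E₁ = y₁ + V₁²/2g = 3.17 ft; E₂ = y₂ + V₂²/2g = 2.64 ft. ΔE = E₁ − E₂ = 0.526 ft.
P = γ·Q·ΔE/550 = 62.4 × 149 × 0.526 / 550 = 8.89 hp.

P = 8.89 hp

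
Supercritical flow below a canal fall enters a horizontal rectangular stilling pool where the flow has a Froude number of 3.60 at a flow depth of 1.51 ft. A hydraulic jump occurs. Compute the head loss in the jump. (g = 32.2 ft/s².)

Fr₁ = 3.60 (given).
Conjugate-depth relation: y₂/y₁ = ½[√(1 + 8Fr₁²) − 1] = ½[√104.7 − 1] = 4.62.
y₂ = 4.62 × 1.51 = 6.97 ft.
V₁ = Fr₁·√(g·y₁) = 3.60×√(32.2×1.51) = 25.1 ft/s; q = V₁·y₁ = 37.9 ft²/s. V₂ = q/y₂ = 37.9/6.97 = 5.44 ft/s. E₁ = y₁ + V₁²/2g = 11.3 ft; E₂ = y₂ + V₂²/2g = 7.43 ft. ΔE = E₁ − E₂ = 3.87 ft.

ΔE = 3.87 ft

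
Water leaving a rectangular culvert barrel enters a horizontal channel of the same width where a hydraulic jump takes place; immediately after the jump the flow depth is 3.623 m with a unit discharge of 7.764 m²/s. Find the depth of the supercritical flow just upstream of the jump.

V₂ = q/y₂ = 7.764/3.623 = 2.143 m/s; Fr₂ = V₂/√(g·y₂) = 0.3595.
The Bélanger relation is symmetric: y₁/y₂ = ½[√(1 + 8Fr₂²) − 1] = ½[√2.0337 − 1] = 0.2130.
y₁ = 0.2130 × 3.623 = 0.7718 m.

y₁ = 0.7718 m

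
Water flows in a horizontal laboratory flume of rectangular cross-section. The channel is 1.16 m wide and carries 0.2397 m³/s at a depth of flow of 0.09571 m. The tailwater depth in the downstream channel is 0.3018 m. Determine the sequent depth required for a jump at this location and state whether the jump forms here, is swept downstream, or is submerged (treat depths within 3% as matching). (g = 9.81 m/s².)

q = Q/b = 0.2397/1.16 = 0.2066 m²/s; V₁ = q/y₁ = 2.159 m/s. Fr₁ = V₁/√(g·y₁) = 2.228.
By Bélanger, y₂/y₁ = ½[√(1 + 8Fr₁²) − 1] = ½[√40.716 − 1] = 2.690.
y₂ = 2.690 × 0.09571 = 0.2575 m.
Tailwater y_tw = 0.3018 m: y_tw > y₂, so the jump is submerged.

y₂ = 0.2575 m; the jump is submerged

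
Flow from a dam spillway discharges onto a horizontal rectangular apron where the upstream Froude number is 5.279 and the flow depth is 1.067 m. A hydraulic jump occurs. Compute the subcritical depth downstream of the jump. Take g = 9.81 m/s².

y₂ = 7.450 m

Fr₁ = 5.279 (given).
From the momentum equation for a rectangular channel, y₂/y₁ = ½[√(1 + 8Fr₁²) − 1] = ½[√223.94 − 1] = 6.982.
y₂ = 6.982 × 1.067 = 7.450 m.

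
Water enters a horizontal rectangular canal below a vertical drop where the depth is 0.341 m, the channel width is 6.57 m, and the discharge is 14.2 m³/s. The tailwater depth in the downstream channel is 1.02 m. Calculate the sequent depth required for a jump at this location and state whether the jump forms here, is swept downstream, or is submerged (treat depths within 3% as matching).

q = Q/b = 14.2/6.57 = 2.16 m²/s; V₁ = q/y₁ = 6.34 m/s. Fr₁ = V₁/√(g·y₁) = 3.47.
Bélanger equation: y₂/y₁ = ½[√(1 + 8Fr₁²) − 1] = ½[√97.07 − 1] = 4.43.
y₂ = 4.43 × 0.341 = 1.51 m.
Tailwater y_tw = 1.02 m: y_tw < y₂, so the jump is swept downstream.

y₂ = 1.51 m; the jump is swept downstream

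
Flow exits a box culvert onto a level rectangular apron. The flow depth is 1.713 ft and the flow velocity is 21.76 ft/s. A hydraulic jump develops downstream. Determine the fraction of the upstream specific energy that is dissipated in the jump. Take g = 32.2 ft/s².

Fr₁ = V₁/√(g·y₁) = 21.76/√(32.2×1.713) = 2.930.
Bélanger equation: y₂/y₁ = ½[√(1 + 8Fr₁²) − 1] = ½[√69.674 − 1] = 3.674.
y₂ = 3.674 × 1.713 = 6.293 ft.
E₁ = y₁ + V₁²/2g = 9.065 ft. ΔE = (y₂ − y₁)³/(4y₁y₂) = 2.228 ft. ΔE/E₁ = 2.228/9.065 = 0.246.

ΔE/E₁ = 0.246 (24.6%)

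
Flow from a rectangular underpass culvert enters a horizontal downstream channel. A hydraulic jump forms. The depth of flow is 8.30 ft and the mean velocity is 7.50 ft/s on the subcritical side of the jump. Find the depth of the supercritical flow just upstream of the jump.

y₁ = 2.65 ft

Fr₂ = V₂/√(g·y₂) = 7.50/√(32.2×8.30) = 0.459.
The Bélanger relation is symmetric: y₁/y₂ = ½[√(1 + 8Fr₂²) − 1] = ½[√2.684 − 1] = 0.319.
y₁ = 0.319 × 8.30 = 2.65 ft.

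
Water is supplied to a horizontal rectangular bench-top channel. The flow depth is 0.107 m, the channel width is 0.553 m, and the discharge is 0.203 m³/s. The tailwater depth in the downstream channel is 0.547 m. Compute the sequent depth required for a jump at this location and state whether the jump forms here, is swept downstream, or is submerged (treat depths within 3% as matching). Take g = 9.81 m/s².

y₂ = 0.456 m; the jump is submerged

q = Q/b = 0.203/0.553 = 0.367 m²/s; V₁ = q/y₁ = 3.43 m/s. Fr₁ = V₁/√(g·y₁) = 3.35.
Conjugate-depth relation: y₂/y₁ = ½[√(1 + 8Fr₁²) − 1] = ½[√90.70 − 1] = 4.26.
y₂ = 4.26 × 0.107 = 0.456 m.
Tailwater y_tw = 0.547 m: y_tw > y₂, so the jump is submerged.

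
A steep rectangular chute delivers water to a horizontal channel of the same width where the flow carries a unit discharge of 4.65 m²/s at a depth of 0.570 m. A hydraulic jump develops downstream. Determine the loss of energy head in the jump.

ΔE = 1.28 m

V₁ = q/y₁ = 4.65/0.570 = 8.16 m/s. Fr₁ = V₁/√(g·y₁) = 8.16/√(9.81×0.570) = 3.45.
Sequent-depth ratio: y₂/y₁ = ½[√(1 + 8Fr₁²) − 1] = ½[√96.21 − 1] = 4.40.
y₂ = 4.40 × 0.570 = 2.51 m.
V₂ = q/y₂ = 4.65/2.51 = 1.85 m/s. E₁ = y₁ + V₁²/2g = 3.96 m; E₂ = y₂ + V₂²/2g = 2.69 m. ΔE = E₁ − E₂ = 1.28 m.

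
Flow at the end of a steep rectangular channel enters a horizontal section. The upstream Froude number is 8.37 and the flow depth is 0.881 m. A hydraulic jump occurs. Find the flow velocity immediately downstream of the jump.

V₂ = 2.17 m/s

Fr₁ = 8.37 (given).
By Bélanger, y₂/y₁ = ½[√(1 + 8Fr₁²) − 1] = ½[√561.5 − 1] = 11.3.
y₂ = 11.3 × 0.881 = 10.00 m.
V₁ = Fr₁·√(g·y₁) = 8.37×√(9.81×0.881) = 24.6 m/s; q = V₁·y₁ = 21.7 m²/s.
V₂ = q/y₂ = 21.7/10.00 = 2.17 m/s.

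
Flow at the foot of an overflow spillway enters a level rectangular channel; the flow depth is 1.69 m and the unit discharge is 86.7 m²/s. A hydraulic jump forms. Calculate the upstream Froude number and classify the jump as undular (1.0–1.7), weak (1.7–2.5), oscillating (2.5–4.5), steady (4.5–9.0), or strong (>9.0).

V₁ = q/y₁ = 86.7/1.69 = 51.3 m/s. Fr₁ = V₁/√(g·y₁) = 51.3/√(9.81×1.69) = 12.6.
Fr₁ = 12.6 lies in the strong range.

Fr₁ = 12.6; strong jump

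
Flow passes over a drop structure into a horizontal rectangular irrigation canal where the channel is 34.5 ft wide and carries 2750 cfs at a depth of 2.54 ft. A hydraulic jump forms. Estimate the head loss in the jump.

ΔE = 5.79 ft

q = Q/b = 2750/34.5 = 79.7 ft²/s; V₁ = q/y₁ = 31.4 ft/s. Fr₁ = V₁/√(g·y₁) = 3.47.
From the momentum equation for a rectangular channel, y₂/y₁ = ½[√(1 + 8Fr₁²) − 1] = ½[√97.33 − 1] = 4.43.
y₂ = 4.43 × 2.54 = 11.3 ft.
V₂ = q/y₂ = 79.7/11.3 = 7.08 ft/s. E₁ = y₁ + V₁²/2g = 17.8 ft; E₂ = y₂ + V₂²/2g = 12.0 ft. ΔE = E₁ − E₂ = 5.79 ft.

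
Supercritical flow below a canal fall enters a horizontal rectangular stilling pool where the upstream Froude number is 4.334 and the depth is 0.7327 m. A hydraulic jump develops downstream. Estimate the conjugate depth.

Fr₁ = 4.334 (given).
Bélanger equation: y₂/y₁ = ½[√(1 + 8Fr₁²) − 1] = ½[√151.27 − 1] = 5.650.
y₂ = 5.650 × 0.7327 = 4.139 m.

y₂ = 4.139 m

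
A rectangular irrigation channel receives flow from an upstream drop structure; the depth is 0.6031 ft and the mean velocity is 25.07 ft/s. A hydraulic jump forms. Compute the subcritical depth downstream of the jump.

Fr₁ = V₁/√(g·y₁) = 25.07/√(32.2×0.6031) = 5.689.
From the momentum equation for a rectangular channel, y₂/y₁ = ½[√(1 + 8Fr₁²) − 1] = ½[√259.91 − 1] = 7.561.
y₂ = 7.561 × 0.6031 = 4.560 ft.

y₂ = 4.560 ft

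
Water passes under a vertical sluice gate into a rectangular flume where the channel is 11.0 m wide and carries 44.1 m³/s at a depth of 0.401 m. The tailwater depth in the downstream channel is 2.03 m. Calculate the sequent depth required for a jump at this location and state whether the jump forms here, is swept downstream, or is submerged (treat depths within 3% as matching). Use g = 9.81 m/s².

q = Q/b = 44.1/11.0 = 4.01 m²/s; V₁ = q/y₁ = 10.00 m/s. Fr₁ = V₁/√(g·y₁) = 5.04.
Bélanger equation: y₂/y₁ = ½[√(1 + 8Fr₁²) − 1] = ½[√204.3 − 1] = 6.65.
y₂ = 6.65 × 0.401 = 2.67 m.
Tailwater y_tw = 2.03 m: y_tw < y₂, so the jump is swept downstream.

y₂ = 2.67 m; the jump is swept downstream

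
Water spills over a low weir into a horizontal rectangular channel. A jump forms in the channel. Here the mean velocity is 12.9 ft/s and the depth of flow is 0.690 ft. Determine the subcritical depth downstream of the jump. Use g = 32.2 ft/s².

Fr₁ = V₁/√(g·y₁) = 12.9/√(32.2×0.690) = 2.74.
From the momentum equation for a rectangular channel, y₂/y₁ = ½[√(1 + 8Fr₁²) − 1] = ½[√60.92 − 1] = 3.40.
y₂ = 3.40 × 0.690 = 2.35 ft.

y₂ = 2.35 ft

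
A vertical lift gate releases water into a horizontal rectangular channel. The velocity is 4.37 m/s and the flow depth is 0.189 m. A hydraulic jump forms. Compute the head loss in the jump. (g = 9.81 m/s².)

ΔE = 0.335 m

Fr₁ = V₁/√(g·y₁) = 4.37/√(9.81×0.189) = 3.21.
Bélanger equation: y₂/y₁ = ½[√(1 + 8Fr₁²) − 1] = ½[√83.40 − 1] = 4.07.
y₂ = 4.07 × 0.189 = 0.769 m.
Head loss: ΔE = (y₂ − y₁)³/(4y₁y₂) = (0.769 − 0.189)³/(4×0.189×0.769) = 0.195/0.581 = 0.335 m.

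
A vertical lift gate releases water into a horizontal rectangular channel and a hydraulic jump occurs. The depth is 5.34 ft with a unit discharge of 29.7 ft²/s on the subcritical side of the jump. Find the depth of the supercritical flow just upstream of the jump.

y₁ = 1.50 ft

V₂ = q/y₂ = 29.7/5.34 = 5.56 ft/s; Fr₂ = V₂/√(g·y₂) = 0.424.
Since the conjugate-depth ratio holds either way, y₁/y₂ = ½[√(1 + 8Fr₂²) − 1] = ½[√2.439 − 1] = 0.281.
y₁ = 0.281 × 5.34 = 1.50 ft.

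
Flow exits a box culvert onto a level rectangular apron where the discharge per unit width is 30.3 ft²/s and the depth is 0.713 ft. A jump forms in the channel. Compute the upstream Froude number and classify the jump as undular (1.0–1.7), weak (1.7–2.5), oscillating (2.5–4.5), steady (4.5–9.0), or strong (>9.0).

V₁ = q/y₁ = 30.3/0.713 = 42.5 ft/s. Fr₁ = V₁/√(g·y₁) = 42.5/√(32.2×0.713) = 8.87.
Fr₁ = 8.87 lies in the steady range.

Fr₁ = 8.87; steady jump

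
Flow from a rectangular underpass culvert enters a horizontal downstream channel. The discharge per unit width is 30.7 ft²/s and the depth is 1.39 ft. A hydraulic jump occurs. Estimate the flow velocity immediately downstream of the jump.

V₁ = q/y₁ = 30.7/1.39 = 22.1 ft/s. Fr₁ = V₁/√(g·y₁) = 22.1/√(32.2×1.39) = 3.30.
Bélanger equation: y₂/y₁ = ½[√(1 + 8Fr₁²) − 1] = ½[√88.19 − 1] = 4.20.
y₂ = 4.20 × 1.39 = 5.83 ft.
V₂ = q/y₂ = 30.7/5.83 = 5.26 ft/s.

V₂ = 5.26 ft/s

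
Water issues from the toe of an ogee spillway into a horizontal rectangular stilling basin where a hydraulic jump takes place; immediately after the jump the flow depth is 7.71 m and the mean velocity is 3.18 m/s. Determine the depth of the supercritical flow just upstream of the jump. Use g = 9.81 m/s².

y₁ = 1.69 m

Fr₂ = V₂/√(g·y₂) = 3.18/√(9.81×7.71) = 0.366.
Since the conjugate-depth ratio holds either way, y₁/y₂ = ½[√(1 + 8Fr₂²) − 1] = ½[√2.070 − 1] = 0.219.
y₁ = 0.219 × 7.71 = 1.69 m.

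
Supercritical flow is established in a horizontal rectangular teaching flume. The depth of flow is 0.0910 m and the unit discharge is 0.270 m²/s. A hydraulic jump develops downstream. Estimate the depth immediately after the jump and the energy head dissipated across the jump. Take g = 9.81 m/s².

y₂ = 0.361 m; ΔE = 0.150 m

V₁ = q/y₁ = 0.270/0.0910 = 2.97 m/s. Fr₁ = V₁/√(g·y₁) = 2.97/√(9.81×0.0910) = 3.14.
Bélanger equation: y₂/y₁ = ½[√(1 + 8Fr₁²) − 1] = ½[√79.89 − 1] = 3.97.
y₂ = 3.97 × 0.0910 = 0.361 m.
Head loss: ΔE = (y₂ − y₁)³/(4y₁y₂) = (0.361 − 0.0910)³/(4×0.0910×0.361) = 0.0197/0.131 = 0.150 m.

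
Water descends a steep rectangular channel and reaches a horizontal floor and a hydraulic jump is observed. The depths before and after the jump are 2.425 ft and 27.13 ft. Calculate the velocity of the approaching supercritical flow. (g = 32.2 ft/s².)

For a rectangular channel the momentum equation gives q² = ½·g·y₁·y₂·(y₁ + y₂) = ½×32.2×2.425×27.13×29.55 = 31305.
q = √31305 = 176.9 ft²/s.
V₁ = q/y₁ = 176.9/2.425 = 72.96 ft/s.

V₁ = 72.96 ft/s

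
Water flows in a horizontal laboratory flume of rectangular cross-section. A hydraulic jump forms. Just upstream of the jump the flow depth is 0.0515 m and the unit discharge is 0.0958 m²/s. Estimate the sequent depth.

V₁ = q/y₁ = 0.0958/0.0515 = 1.86 m/s. Fr₁ = V₁/√(g·y₁) = 1.86/√(9.81×0.0515) = 2.62.
Bélanger equation: y₂/y₁ = ½[√(1 + 8Fr₁²) − 1] = ½[√55.79 − 1] = 3.23.
y₂ = 3.23 × 0.0515 = 0.167 m.

y₂ = 0.167 m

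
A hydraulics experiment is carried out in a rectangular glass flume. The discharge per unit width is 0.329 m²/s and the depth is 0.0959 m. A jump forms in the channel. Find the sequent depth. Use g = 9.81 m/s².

V₁ = q/y₁ = 0.329/0.0959 = 3.43 m/s. Fr₁ = V₁/√(g·y₁) = 3.43/√(9.81×0.0959) = 3.54.
Sequent-depth ratio: y₂/y₁ = ½[√(1 + 8Fr₁²) − 1] = ½[√101.1 − 1] = 4.53.
y₂ = 4.53 × 0.0959 = 0.434 m.

y₂ = 0.434 m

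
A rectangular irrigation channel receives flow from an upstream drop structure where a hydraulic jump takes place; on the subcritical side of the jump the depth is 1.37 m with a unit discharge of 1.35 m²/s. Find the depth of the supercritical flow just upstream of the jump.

y₁ = 0.175 m

V₂ = q/y₂ = 1.35/1.37 = 0.985 m/s; Fr₂ = V₂/√(g·y₂) = 0.269.
Applying the sequent-depth relation in reverse, y₁/y₂ = ½[√(1 + 8Fr₂²) − 1] = ½[√1.578 − 1] = 0.128.
y₁ = 0.128 × 1.37 = 0.175 m.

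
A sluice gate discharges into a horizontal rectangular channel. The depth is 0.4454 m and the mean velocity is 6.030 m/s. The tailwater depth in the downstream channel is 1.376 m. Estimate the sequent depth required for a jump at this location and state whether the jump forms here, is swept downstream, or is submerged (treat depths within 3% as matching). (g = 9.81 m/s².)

y₂ = 1.608 m; the jump is swept downstream

Fr₁ = V₁/√(g·y₁) = 6.030/√(9.81×0.4454) = 2.885.
By Bélanger, y₂/y₁ = ½[√(1 + 8Fr₁²) − 1] = ½[√67.574 − 1] = 3.610.
y₂ = 3.610 × 0.4454 = 1.608 m.
Tailwater y_tw = 1.376 m: y_tw < y₂, so the jump is swept downstream.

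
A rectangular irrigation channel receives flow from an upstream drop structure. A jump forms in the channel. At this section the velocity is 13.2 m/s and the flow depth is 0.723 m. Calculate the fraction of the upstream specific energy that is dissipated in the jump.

ΔE/E₁ = 0.487 (48.7%)

Fr₁ = V₁/√(g·y₁) = 13.2/√(9.81×0.723) = 4.96.
Bélanger equation: y₂/y₁ = ½[√(1 + 8Fr₁²) − 1] = ½[√197.5 − 1] = 6.53.
y₂ = 6.53 × 0.723 = 4.72 m.
E₁ = y₁ + V₁²/2g = 9.60 m. ΔE = (y₂ − y₁)³/(4y₁y₂) = 4.68 m. ΔE/E₁ = 4.68/9.60 = 0.487.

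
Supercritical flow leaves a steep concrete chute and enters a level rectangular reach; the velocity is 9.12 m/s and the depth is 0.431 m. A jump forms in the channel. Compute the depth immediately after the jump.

Fr₁ = V₁/√(g·y₁) = 9.12/√(9.81×0.431) = 4.44.
Sequent-depth ratio: y₂/y₁ = ½[√(1 + 8Fr₁²) − 1] = ½[√158.4 − 1] = 5.79.
y₂ = 5.79 × 0.431 = 2.50 m.

y₂ = 2.50 m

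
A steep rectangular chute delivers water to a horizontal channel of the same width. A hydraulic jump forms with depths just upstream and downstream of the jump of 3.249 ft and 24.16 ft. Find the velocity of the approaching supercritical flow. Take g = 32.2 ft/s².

V₁ = 57.28 ft/s

For a rectangular channel the momentum equation gives q² = ½·g·y₁·y₂·(y₁ + y₂) = ½×32.2×3.249×24.16×27.41 = 34639.
q = √34639 = 186.1 ft²/s.
V₁ = q/y₁ = 186.1/3.249 = 57.28 ft/s.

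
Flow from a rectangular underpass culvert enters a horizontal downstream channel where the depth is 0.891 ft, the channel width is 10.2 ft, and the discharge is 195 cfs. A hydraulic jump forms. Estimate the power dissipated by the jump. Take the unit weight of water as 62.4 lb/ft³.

q = Q/b = 195/10.2 = 19.1 ft²/s; V₁ = q/y₁ = 21.5 ft/s. Fr₁ = V₁/√(g·y₁) = 4.01.
By Bélanger, y₂/y₁ = ½[√(1 + 8Fr₁²) − 1] = ½[√129.4 − 1] = 5.19.
y₂ = 5.19 × 0.891 = 4.62 ft.
Head loss: ΔE = (y₂ − y₁)³/(4y₁y₂) = (4.62 − 0.891)³/(4×0.891×4.62) = 51.9/16.5 = 3.15 ft.
P = γ·Q·ΔE/550 = 62.4 × 195 × 3.15 / 550 = 69.7 hp.

P = 69.7 hp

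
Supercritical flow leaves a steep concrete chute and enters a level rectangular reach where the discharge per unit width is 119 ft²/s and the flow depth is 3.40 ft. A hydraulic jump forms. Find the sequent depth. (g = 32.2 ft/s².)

y₂ = 14.5 ft

V₁ = q/y₁ = 119/3.40 = 35.0 ft/s. Fr₁ = V₁/√(g·y₁) = 35.0/√(32.2×3.40) = 3.35.
From the momentum equation for a rectangular channel, y₂/y₁ = ½[√(1 + 8Fr₁²) − 1] = ½[√90.51 − 1] = 4.26.
y₂ = 4.26 × 3.40 = 14.5 ft.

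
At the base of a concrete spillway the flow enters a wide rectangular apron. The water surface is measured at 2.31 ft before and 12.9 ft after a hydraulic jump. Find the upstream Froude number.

Fr₁ = 4.29

For a rectangular channel the momentum equation gives q² = ½·g·y₁·y₂·(y₁ + y₂) = ½×32.2×2.31×12.9×15.2 = 7297.
q = √7297 = 85.4 ft²/s.
V₁ = q/y₁ = 37.0 ft/s; Fr₁ = V₁/√(g·y₁) = 4.29.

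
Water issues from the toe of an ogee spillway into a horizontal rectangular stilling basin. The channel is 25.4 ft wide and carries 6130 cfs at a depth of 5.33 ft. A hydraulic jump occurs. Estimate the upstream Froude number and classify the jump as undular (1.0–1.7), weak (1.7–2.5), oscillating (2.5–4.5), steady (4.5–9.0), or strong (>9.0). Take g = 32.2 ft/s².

q = Q/b = 6130/25.4 = 241 ft²/s; V₁ = q/y₁ = 45.3 ft/s. Fr₁ = V₁/√(g·y₁) = 3.46.
Fr₁ = 3.46 lies in the oscillating range.

Fr₁ = 3.46; oscillating jump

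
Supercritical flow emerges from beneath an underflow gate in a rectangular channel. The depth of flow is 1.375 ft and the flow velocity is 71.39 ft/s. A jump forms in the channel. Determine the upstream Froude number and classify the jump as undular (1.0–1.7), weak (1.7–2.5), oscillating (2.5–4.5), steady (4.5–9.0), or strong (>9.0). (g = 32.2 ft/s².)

Fr₁ = V₁/√(g·y₁) = 71.39/√(32.2×1.375) = 10.73.
Fr₁ = 10.73 lies in the strong range.

Fr₁ = 10.73; strong jump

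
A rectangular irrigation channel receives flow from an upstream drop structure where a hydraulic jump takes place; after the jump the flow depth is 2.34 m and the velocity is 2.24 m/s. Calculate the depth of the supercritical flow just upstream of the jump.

Fr₂ = V₂/√(g·y₂) = 2.24/√(9.81×2.34) = 0.468.
Since the conjugate-depth ratio holds either way, y₁/y₂ = ½[√(1 + 8Fr₂²) − 1] = ½[√2.749 − 1] = 0.329.
y₁ = 0.329 × 2.34 = 0.770 m.

y₁ = 0.770 m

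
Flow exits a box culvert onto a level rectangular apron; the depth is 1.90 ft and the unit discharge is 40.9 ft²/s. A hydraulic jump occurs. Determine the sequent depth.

V₁ = q/y₁ = 40.9/1.90 = 21.5 ft/s. Fr₁ = V₁/√(g·y₁) = 21.5/√(32.2×1.90) = 2.75.
Bélanger equation: y₂/y₁ = ½[√(1 + 8Fr₁²) − 1] = ½[√61.59 − 1] = 3.42.
y₂ = 3.42 × 1.90 = 6.51 ft.

y₂ = 6.51 ft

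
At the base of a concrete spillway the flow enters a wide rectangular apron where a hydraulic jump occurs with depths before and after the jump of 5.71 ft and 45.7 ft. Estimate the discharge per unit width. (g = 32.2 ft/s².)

For a rectangular channel the momentum equation gives q² = ½·g·y₁·y₂·(y₁ + y₂) = ½×32.2×5.71×45.7×51.4 = 215986.
q = √215986 = 465 ft²/s.

q = 465 ft²/s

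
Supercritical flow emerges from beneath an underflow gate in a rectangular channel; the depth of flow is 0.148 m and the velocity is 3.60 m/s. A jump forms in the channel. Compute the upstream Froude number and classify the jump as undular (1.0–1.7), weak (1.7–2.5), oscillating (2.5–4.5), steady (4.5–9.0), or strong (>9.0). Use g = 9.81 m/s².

Fr₁ = V₁/√(g·y₁) = 3.60/√(9.81×0.148) = 2.99.
Fr₁ = 2.99 lies in the oscillating range.

Fr₁ = 2.99; oscillating jump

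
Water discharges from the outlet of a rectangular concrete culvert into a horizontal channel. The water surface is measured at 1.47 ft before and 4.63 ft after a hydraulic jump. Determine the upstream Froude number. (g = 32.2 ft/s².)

For a rectangular channel the momentum equation gives q² = ½·g·y₁·y₂·(y₁ + y₂) = ½×32.2×1.47×4.63×6.10 = 668.
q = √668 = 25.9 ft²/s.
V₁ = q/y₁ = 17.6 ft/s; Fr₁ = V₁/√(g·y₁) = 2.56.

Fr₁ = 2.56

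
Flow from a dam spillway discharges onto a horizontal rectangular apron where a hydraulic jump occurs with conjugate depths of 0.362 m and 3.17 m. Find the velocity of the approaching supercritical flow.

For a rectangular channel the momentum equation gives q² = ½·g·y₁·y₂·(y₁ + y₂) = ½×9.81×0.362×3.17×3.53 = 19.9.
q = √19.9 = 4.46 m²/s.
V₁ = q/y₁ = 4.46/0.362 = 12.3 m/s.

V₁ = 12.3 m/s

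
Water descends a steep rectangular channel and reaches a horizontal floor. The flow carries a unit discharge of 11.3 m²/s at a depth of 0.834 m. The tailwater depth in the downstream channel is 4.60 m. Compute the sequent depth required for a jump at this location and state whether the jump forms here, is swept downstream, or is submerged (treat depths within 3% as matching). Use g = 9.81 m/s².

V₁ = q/y₁ = 11.3/0.834 = 13.5 m/s. Fr₁ = V₁/√(g·y₁) = 13.5/√(9.81×0.834) = 4.74.
Sequent-depth ratio: y₂/y₁ = ½[√(1 + 8Fr₁²) − 1] = ½[√180.5 − 1] = 6.22.
y₂ = 6.22 × 0.834 = 5.19 m.
Tailwater y_tw = 4.60 m: y_tw < y₂, so the jump is swept downstream.

y₂ = 5.19 m; the jump is swept downstream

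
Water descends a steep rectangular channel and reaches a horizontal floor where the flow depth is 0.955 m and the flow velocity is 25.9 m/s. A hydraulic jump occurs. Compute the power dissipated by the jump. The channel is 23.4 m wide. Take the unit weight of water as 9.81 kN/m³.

Fr₁ = V₁/√(g·y₁) = 25.9/√(9.81×0.955) = 8.46.
By Bélanger, y₂/y₁ = ½[√(1 + 8Fr₁²) − 1] = ½[√573.8 − 1] = 11.5.
y₂ = 11.5 × 0.955 = 11.0 m.
q = V₁·y₁ = 25.9 × 0.955 = 24.7 m²/s. V₂ = q/y₂ = 24.7/11.0 = 2.26 m/s. E₁ = y₁ + V₁²/2g = 35.1 m; E₂ = y₂ + V₂²/2g = 11.2 m. ΔE = E₁ − E₂ = 23.9 m.
Q = q·b = 24.7 × 23.4 = 579 m³/s. P = γ·Q·ΔE = 9.81 × 579 × 23.9 = 135843 kW.

P = 135843 kW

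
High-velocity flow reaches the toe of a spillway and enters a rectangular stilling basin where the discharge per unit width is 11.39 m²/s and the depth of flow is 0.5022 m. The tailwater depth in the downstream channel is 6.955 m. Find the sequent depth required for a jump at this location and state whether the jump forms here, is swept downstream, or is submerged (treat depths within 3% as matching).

y₂ = 7.010 m; the jump forms here

V₁ = q/y₁ = 11.39/0.5022 = 22.68 m/s. Fr₁ = V₁/√(g·y₁) = 22.68/√(9.81×0.5022) = 10.22.
By Bélanger, y₂/y₁ = ½[√(1 + 8Fr₁²) − 1] = ½[√836.29 − 1] = 13.96.
y₂ = 13.96 × 0.5022 = 7.010 m.
Tailwater y_tw = 6.955 m: y_tw ≈ y₂, so the jump forms here.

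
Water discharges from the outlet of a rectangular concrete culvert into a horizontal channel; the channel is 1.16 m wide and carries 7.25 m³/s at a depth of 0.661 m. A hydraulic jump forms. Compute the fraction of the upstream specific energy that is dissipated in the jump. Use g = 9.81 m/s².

q = Q/b = 7.25/1.16 = 6.25 m²/s; V₁ = q/y₁ = 9.46 m/s. Fr₁ = V₁/√(g·y₁) = 3.71.
By Bélanger, y₂/y₁ = ½[√(1 + 8Fr₁²) − 1] = ½[√111.3 − 1] = 4.77.
y₂ = 4.77 × 0.661 = 3.16 m.
E₁ = y₁ + V₁²/2g = 5.22 m. ΔE = (y₂ − y₁)³/(4y₁y₂) = 1.86 m. ΔE/E₁ = 1.86/5.22 = 0.357.

ΔE/E₁ = 0.357 (35.7%)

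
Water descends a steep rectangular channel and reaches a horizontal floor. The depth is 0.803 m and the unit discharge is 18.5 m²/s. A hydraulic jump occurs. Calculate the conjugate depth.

V₁ = q/y₁ = 18.5/0.803 = 23.0 m/s. Fr₁ = V₁/√(g·y₁) = 23.0/√(9.81×0.803) = 8.21.
Sequent-depth ratio: y₂/y₁ = ½[√(1 + 8Fr₁²) − 1] = ½[√540.0 − 1] = 11.1.
y₂ = 11.1 × 0.803 = 8.93 m.

y₂ = 8.93 m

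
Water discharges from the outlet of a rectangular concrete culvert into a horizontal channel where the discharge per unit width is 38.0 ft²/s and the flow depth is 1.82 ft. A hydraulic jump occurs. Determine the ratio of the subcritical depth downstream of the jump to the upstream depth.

V₁ = q/y₁ = 38.0/1.82 = 20.9 ft/s. Fr₁ = V₁/√(g·y₁) = 20.9/√(32.2×1.82) = 2.73.
By Bélanger, y₂/y₁ = ½[√(1 + 8Fr₁²) − 1] = ½[√60.51 − 1] = 3.39.

y₂/y₁ = 3.39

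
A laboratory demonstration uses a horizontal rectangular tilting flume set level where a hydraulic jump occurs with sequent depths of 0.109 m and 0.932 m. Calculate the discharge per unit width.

For a rectangular channel the momentum equation gives q² = ½·g·y₁·y₂·(y₁ + y₂) = ½×9.81×0.109×0.932×1.04 = 0.519.
q = √0.519 = 0.720 m²/s.

q = 0.720 m²/s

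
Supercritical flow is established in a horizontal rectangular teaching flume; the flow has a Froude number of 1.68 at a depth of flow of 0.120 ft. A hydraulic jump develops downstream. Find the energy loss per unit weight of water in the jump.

ΔE = 0.0124 ft

Fr₁ = 1.68 (given).
By Bélanger, y₂/y₁ = ½[√(1 + 8Fr₁²) − 1] = ½[√23.58 − 1] = 1.93.
y₂ = 1.93 × 0.120 = 0.231 ft.
Head loss: ΔE = (y₂ − y₁)³/(4y₁y₂) = (0.231 − 0.120)³/(4×0.120×0.231) = 0.00138/0.111 = 0.0124 ft.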